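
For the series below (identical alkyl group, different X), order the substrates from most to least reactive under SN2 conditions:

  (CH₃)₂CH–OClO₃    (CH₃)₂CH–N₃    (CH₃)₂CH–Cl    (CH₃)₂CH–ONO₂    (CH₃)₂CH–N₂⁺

(CH₃)₂CH–N₂⁺ > (CH₃)₂CH–OClO₃ > (CH₃)₂CH–Cl > (CH₃)₂CH–ONO₂ > (CH₃)₂CH–N₃

Same R in every case — rank the leaving groups.
Leaving-group ability tracks the stability of the departed species; conjugate-acid pKₐ is the usual yardstick (lower pKₐ → better LG).
(CH₃)₂CH–N₂⁺ loses N₂: no meaningful conjugate acid; N₂ departs as an exceptionally stable neutral molecule
(CH₃)₂CH–OClO₃ loses ClO₄⁻: pKₐ(HClO₄) ≈ -10
(CH₃)₂CH–Cl loses Cl⁻: pKₐ(HCl) ≈ -7
(CH₃)₂CH–ONO₂ loses NO₃⁻: pKₐ(HNO₃) ≈ -1.3
(CH₃)₂CH–N₃ loses N₃⁻: pKₐ(HN₃) ≈ 4.7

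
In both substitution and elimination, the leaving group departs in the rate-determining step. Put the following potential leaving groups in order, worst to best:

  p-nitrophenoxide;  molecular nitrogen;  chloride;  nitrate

A good leaving group is a weak base: the lower the pKₐ of its conjugate acid, the more readily it departs.
molecular nitrogen: no meaningful conjugate acid; N₂ departs as an exceptionally stable neutral molecule
chloride: pKₐ(HCl) ≈ -7 — moderately weak base
nitrate: pKₐ(HNO₃) ≈ -1.3
p-nitrophenoxide: pKₐ(p-nitrophenol) ≈ 7.2
Listed from poorest to best leaving group as asked.

p-nitrophenoxide < nitrate < chloride < molecular nitrogen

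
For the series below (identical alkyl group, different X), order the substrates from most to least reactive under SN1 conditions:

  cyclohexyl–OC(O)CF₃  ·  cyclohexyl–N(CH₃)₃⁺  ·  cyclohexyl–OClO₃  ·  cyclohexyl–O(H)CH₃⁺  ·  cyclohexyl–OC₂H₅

Identical carbon frameworks mean the comparison reduces to leaving-group quality.
Leaving-group ability tracks the stability of the departed species; conjugate-acid pKₐ is the usual yardstick (lower pKₐ → better LG).
cyclohexyl–OClO₃ loses ClO₄⁻: pKₐ(HClO₄) ≈ -10
cyclohexyl–O(H)CH₃⁺ loses R'OH: pKₐ(R'OH₂⁺) ≈ -2.4
cyclohexyl–OC(O)CF₃ loses CF₃COO⁻: pKₐ(CF₃COOH) ≈ 0.2
cyclohexyl–N(CH₃)₃⁺ loses NR'₃: pKₐ(R'₃NH⁺) ≈ 10.7
cyclohexyl–OC₂H₅ loses CH₃CH₂O⁻: pKₐ(CH₃CH₂OH) ≈ 16

cyclohexyl–OClO₃ > cyclohexyl–O(H)CH₃⁺ > cyclohexyl–OC(O)CF₃ > cyclohexyl–N(CH₃)₃⁺ > cyclohexyl–OC₂H₅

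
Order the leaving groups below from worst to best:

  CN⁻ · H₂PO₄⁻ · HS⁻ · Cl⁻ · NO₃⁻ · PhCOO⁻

A good leaving group is a weak base: the lower the pKₐ of its conjugate acid, the more readily it departs.
Cl⁻: pKₐ(HCl) ≈ -7
NO₃⁻: pKₐ(HNO₃) ≈ -1.3
H₂PO₄⁻: pKₐ(H₃PO₄) ≈ 2.1 — moderate base; biological leaving group after further activation
PhCOO⁻: pKₐ(C₆H₅COOH) ≈ 4.2
HS⁻: pKₐ(H₂S) ≈ 7 — larger and more polarisable than the oxygen analogue
CN⁻: pKₐ(HCN) ≈ 9.2 — sp carbon stabilises the charge somewhat, but still a poor LG
Listed from poorest to best leaving group as asked.

CN⁻ < HS⁻ < PhCOO⁻ < H₂PO₄⁻ < NO₃⁻ < Cl⁻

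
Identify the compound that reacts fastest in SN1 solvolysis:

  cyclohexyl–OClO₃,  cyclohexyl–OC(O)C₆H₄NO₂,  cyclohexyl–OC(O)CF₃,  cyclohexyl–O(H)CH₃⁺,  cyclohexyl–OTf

cyclohexyl–OTf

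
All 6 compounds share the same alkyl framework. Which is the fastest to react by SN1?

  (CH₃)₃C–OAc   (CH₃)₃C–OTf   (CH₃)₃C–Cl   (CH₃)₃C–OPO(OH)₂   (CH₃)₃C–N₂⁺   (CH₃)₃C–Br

(CH₃)₃C–N₂⁺

With the same alkyl group throughout, only the leaving group differentiates the rates.
Rank by basicity of the departing species: weakest base leaves most easily.
(CH₃)₃C–N₂⁺ loses N₂: no meaningful conjugate acid; N₂ departs as an exceptionally stable neutral molecule
(CH₃)₃C–OTf loses OTf⁻: pKₐ(CF₃SO₃H (triflic acid)) ≈ -14
(CH₃)₃C–Br loses Br⁻: pKₐ(HBr) ≈ -9
(CH₃)₃C–Cl loses Cl⁻: pKₐ(HCl) ≈ -7
(CH₃)₃C–OPO(OH)₂ loses H₂PO₄⁻: pKₐ(H₃PO₄) ≈ 2.1
(CH₃)₃C–OAc loses AcO⁻: pKₐ(CH₃COOH) ≈ 4.8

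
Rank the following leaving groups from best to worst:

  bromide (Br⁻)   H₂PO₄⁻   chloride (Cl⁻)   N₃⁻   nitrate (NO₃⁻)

bromide (Br⁻) > chloride (Cl⁻) > nitrate (NO₃⁻) > H₂PO₄⁻ > N₃⁻

bromide (Br⁻): pKₐ(HBr) ≈ -9
chloride (Cl⁻): pKₐ(HCl) ≈ -7
nitrate (NO₃⁻): pKₐ(HNO₃) ≈ -1.3
H₂PO₄⁻: pKₐ(H₃PO₄) ≈ 2.1
N₃⁻: pKₐ(HN₃) ≈ 4.7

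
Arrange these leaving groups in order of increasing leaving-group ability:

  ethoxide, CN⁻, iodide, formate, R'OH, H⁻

H⁻ < ethoxide < CN⁻ < formate < R'OH < iodide

The more stable X⁻ (or X) is on its own — i.e. the weaker a base it is — the better a leaving group it makes.
iodide: pKₐ(HI) ≈ -10
R'OH: pKₐ(R'OH₂⁺) ≈ -2.4
formate: pKₐ(HCOOH) ≈ 3.8 — resonance-stabilised carboxylate
CN⁻: pKₐ(HCN) ≈ 9.2
ethoxide: pKₐ(CH₃CH₂OH) ≈ 16
H⁻: pKₐ(H₂) ≈ 36
The question asks for worst first, so the sequence is read in increasing leaving-group ability.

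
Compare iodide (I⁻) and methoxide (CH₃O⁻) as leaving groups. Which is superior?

iodide (I⁻)

iodide (I⁻) is the better leaving group.
pKₐ(HI) ≈ -10 versus pKₐ(CH₃OH) ≈ 15.5: iodide (I⁻) is the much weaker base.
Large, highly polarisable; very weak base.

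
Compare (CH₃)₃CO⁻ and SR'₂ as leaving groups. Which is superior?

SR'₂

SR'₂ is the better leaving group.
pKₐ(R'₂SH⁺) ≈ -7 versus pKₐ(t-BuOH) ≈ 18: SR'₂ is the much weaker base.
Neutral; leaves from a sulfonium salt (R–SR'₂⁺).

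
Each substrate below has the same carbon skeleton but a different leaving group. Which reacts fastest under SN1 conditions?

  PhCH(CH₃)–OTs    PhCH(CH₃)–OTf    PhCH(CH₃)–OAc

With the same alkyl group throughout, only the leaving group differentiates the rates.
Leaving-group ability tracks the stability of the departed species; conjugate-acid pKₐ is the usual yardstick (lower pKₐ → better LG).
PhCH(CH₃)–OTf loses OTf⁻: pKₐ(CF₃SO₃H (triflic acid)) ≈ -14
PhCH(CH₃)–OTs loses OTs⁻: pKₐ(p-CH₃C₆H₄SO₃H (TsOH)) ≈ -2.8
PhCH(CH₃)–OAc loses AcO⁻: pKₐ(CH₃COOH) ≈ 4.8

PhCH(CH₃)–OTf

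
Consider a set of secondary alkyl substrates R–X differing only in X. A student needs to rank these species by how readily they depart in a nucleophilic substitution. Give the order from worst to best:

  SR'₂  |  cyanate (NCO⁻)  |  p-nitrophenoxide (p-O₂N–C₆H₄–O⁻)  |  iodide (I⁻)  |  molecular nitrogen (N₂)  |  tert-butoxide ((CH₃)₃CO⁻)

molecular nitrogen (N₂): no meaningful conjugate acid; N₂ departs as an exceptionally stable neutral molecule
iodide (I⁻): pKₐ(HI) ≈ -10
SR'₂: pKₐ(R'₂SH⁺) ≈ -7 — neutral; leaves from a sulfonium salt (R–SR'₂⁺)
cyanate (NCO⁻): pKₐ(HOCN) ≈ 3.5 — resonance between N and O
p-nitrophenoxide (p-O₂N–C₆H₄–O⁻): pKₐ(p-nitrophenol) ≈ 7.2 — nitro group delocalises the charge; the classic chromogenic LG
tert-butoxide ((CH₃)₃CO⁻): pKₐ(t-BuOH) ≈ 18 — bulky, strongly basic alkoxide
The question asks for worst first, so the sequence is read in increasing leaving-group ability.

tert-butoxide ((CH₃)₃CO⁻) < p-nitrophenoxide (p-O₂N–C₆H₄–O⁻) < cyanate (NCO⁻) < SR'₂ < iodide (I⁻) < molecular nitrogen (N₂)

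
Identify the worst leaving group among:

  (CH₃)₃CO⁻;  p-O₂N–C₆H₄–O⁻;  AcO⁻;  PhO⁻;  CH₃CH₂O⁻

(CH₃)₃CO⁻

The more stable X⁻ (or X) is on its own — i.e. the weaker a base it is — the better a leaving group it makes.
AcO⁻: pKₐ(CH₃COOH) ≈ 4.8
p-O₂N–C₆H₄–O⁻: pKₐ(p-nitrophenol) ≈ 7.2
PhO⁻: pKₐ(C₆H₅OH (phenol)) ≈ 10
CH₃CH₂O⁻: pKₐ(CH₃CH₂OH) ≈ 16
(CH₃)₃CO⁻: pKₐ(t-BuOH) ≈ 18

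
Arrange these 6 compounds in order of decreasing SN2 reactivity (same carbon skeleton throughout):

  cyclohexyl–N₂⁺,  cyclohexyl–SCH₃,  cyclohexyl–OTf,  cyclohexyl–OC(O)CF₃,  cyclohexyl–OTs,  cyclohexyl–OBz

cyclohexyl–N₂⁺ > cyclohexyl–OTf > cyclohexyl–OTs > cyclohexyl–OC(O)CF₃ > cyclohexyl–OBz > cyclohexyl–SCH₃

Identical carbon frameworks mean the comparison reduces to leaving-group quality.
Leaving-group ability tracks the stability of the departed species; conjugate-acid pKₐ is the usual yardstick (lower pKₐ → better LG).
cyclohexyl–N₂⁺ loses N₂: no meaningful conjugate acid; N₂ departs as an exceptionally stable neutral molecule
cyclohexyl–OTf loses OTf⁻: pKₐ(CF₃SO₃H (triflic acid)) ≈ -14
cyclohexyl–OTs loses OTs⁻: pKₐ(p-CH₃C₆H₄SO₃H (TsOH)) ≈ -2.8
cyclohexyl–OC(O)CF₃ loses CF₃COO⁻: pKₐ(CF₃COOH) ≈ 0.2
cyclohexyl–OBz loses PhCOO⁻: pKₐ(C₆H₅COOH) ≈ 4.2
cyclohexyl–SCH₃ loses RS⁻: pKₐ(RSH (a thiol)) ≈ 10.5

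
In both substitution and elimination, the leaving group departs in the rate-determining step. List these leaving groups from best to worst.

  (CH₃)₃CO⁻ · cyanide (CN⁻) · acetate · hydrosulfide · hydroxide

acetate: pKₐ(CH₃COOH) ≈ 4.8 — resonance-stabilised but still a weak base
hydrosulfide: pKₐ(H₂S) ≈ 7
cyanide (CN⁻): pKₐ(HCN) ≈ 9.2
hydroxide: pKₐ(H₂O) ≈ 15.7 — strong base; essentially never leaves without prior activation
(CH₃)₃CO⁻: pKₐ(t-BuOH) ≈ 18 — bulky, strongly basic alkoxide

acetate > hydrosulfide > cyanide (CN⁻) > hydroxide > (CH₃)₃CO⁻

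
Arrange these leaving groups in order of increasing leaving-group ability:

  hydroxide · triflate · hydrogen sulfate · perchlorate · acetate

hydroxide < acetate < hydrogen sulfate < perchlorate < triflate

Rank by basicity of the departing species: weakest base leaves most easily.
triflate: pKₐ(CF₃SO₃H (triflic acid)) ≈ -14 — charge spread over three oxygens and a CF₃ group; the premier leaving group in synthesis
perchlorate: pKₐ(HClO₄) ≈ -10 — extremely weak base; rarely used for safety reasons
hydrogen sulfate: pKₐ(H₂SO₄) ≈ -3 — conjugate base of a strong mineral acid
acetate: pKₐ(CH₃COOH) ≈ 4.8 — resonance-stabilised but still a weak base
hydroxide: pKₐ(H₂O) ≈ 15.7
Reversing gives the worst-to-best order requested.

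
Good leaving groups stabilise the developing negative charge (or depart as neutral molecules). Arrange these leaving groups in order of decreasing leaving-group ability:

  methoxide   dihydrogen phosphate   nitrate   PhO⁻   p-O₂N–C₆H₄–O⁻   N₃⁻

nitrate > dihydrogen phosphate > N₃⁻ > p-O₂N–C₆H₄–O⁻ > PhO⁻ > methoxide

Leaving-group ability tracks the stability of the departed species; conjugate-acid pKₐ is the usual yardstick (lower pKₐ → better LG).
nitrate: pKₐ(HNO₃) ≈ -1.3
dihydrogen phosphate: pKₐ(H₃PO₄) ≈ 2.1 — moderate base; biological leaving group after further activation
N₃⁻: pKₐ(HN₃) ≈ 4.7 — linear, resonance-stabilised
p-O₂N–C₆H₄–O⁻: pKₐ(p-nitrophenol) ≈ 7.2
PhO⁻: pKₐ(C₆H₅OH (phenol)) ≈ 10
methoxide: pKₐ(CH₃OH) ≈ 15.5 — strong base; alkoxides do not leave unassisted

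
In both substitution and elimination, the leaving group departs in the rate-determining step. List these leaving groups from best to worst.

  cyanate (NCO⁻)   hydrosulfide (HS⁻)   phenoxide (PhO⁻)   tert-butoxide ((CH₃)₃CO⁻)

Rank by basicity of the departing species: weakest base leaves most easily.
cyanate (NCO⁻): pKₐ(HOCN) ≈ 3.5
hydrosulfide (HS⁻): pKₐ(H₂S) ≈ 7 — larger and more polarisable than the oxygen analogue
phenoxide (PhO⁻): pKₐ(C₆H₅OH (phenol)) ≈ 10 — resonance into the ring helps, but still a poor LG
tert-butoxide ((CH₃)₃CO⁻): pKₐ(t-BuOH) ≈ 18 — bulky, strongly basic alkoxide

cyanate (NCO⁻) > hydrosulfide (HS⁻) > phenoxide (PhO⁻) > tert-butoxide ((CH₃)₃CO⁻)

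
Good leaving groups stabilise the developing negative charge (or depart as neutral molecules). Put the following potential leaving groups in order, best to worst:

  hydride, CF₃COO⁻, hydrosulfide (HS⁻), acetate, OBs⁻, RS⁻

OBs⁻ > CF₃COO⁻ > acetate > hydrosulfide (HS⁻) > RS⁻ > hydride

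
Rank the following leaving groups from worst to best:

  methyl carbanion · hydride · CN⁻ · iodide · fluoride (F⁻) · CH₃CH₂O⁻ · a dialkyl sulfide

methyl carbanion < hydride < CH₃CH₂O⁻ < CN⁻ < fluoride (F⁻) < a dialkyl sulfide < iodide

A good leaving group is a weak base: the lower the pKₐ of its conjugate acid, the more readily it departs.
iodide: pKₐ(HI) ≈ -10
a dialkyl sulfide: pKₐ(R'₂SH⁺) ≈ -7
fluoride (F⁻): pKₐ(HF) ≈ 3.2
CN⁻: pKₐ(HCN) ≈ 9.2 — sp carbon stabilises the charge somewhat, but still a poor LG
CH₃CH₂O⁻: pKₐ(CH₃CH₂OH) ≈ 16 — strong base; alkoxides do not leave unassisted
hydride: pKₐ(H₂) ≈ 36 — extremely strong base; leaves only in special hydride-transfer contexts
methyl carbanion: pKₐ(CH₄) ≈ 48 — unstabilised carbanion; the worst conceivable leaving group
Listed from poorest to best leaving group as asked.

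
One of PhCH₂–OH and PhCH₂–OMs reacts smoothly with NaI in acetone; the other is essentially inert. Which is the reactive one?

From PhCH₂–OH the departing group would be OH⁻ (pKₐ(H₂O) ≈ 15.7). Strong base; essentially never leaves without prior activation.
From PhCH₂–OMs the leaving group is OMs⁻ (pKₐ(CH₃SO₃H (MsOH)) ≈ -1.9). Resonance-delocalised alkanesulfonate.
(In practice PhCH₂–OMs is made from PhCH₂–OH by treatment with MsCl / Et₃N, converting the hydroxyl into a mesylate.)

PhCH₂–OMs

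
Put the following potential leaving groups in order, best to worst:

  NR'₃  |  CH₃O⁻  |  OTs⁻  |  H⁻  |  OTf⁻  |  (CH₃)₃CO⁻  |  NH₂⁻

OTf⁻ > OTs⁻ > NR'₃ > CH₃O⁻ > (CH₃)₃CO⁻ > H⁻ > NH₂⁻

OTf⁻: pKₐ(CF₃SO₃H (triflic acid)) ≈ -14
OTs⁻: pKₐ(p-CH₃C₆H₄SO₃H (TsOH)) ≈ -2.8
NR'₃: pKₐ(R'₃NH⁺) ≈ 10.7
CH₃O⁻: pKₐ(CH₃OH) ≈ 15.5
(CH₃)₃CO⁻: pKₐ(t-BuOH) ≈ 18
H⁻: pKₐ(H₂) ≈ 36
NH₂⁻: pKₐ(NH₃) ≈ 38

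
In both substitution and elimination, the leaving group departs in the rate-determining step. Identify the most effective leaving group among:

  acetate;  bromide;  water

bromide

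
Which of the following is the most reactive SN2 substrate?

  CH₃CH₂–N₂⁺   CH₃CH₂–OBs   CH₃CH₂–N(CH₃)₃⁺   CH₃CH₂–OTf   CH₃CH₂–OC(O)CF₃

Same R in every case — rank the leaving groups.
Leaving-group ability tracks the stability of the departed species; conjugate-acid pKₐ is the usual yardstick (lower pKₐ → better LG).
CH₃CH₂–N₂⁺ loses N₂: no meaningful conjugate acid; N₂ departs as an exceptionally stable neutral molecule
CH₃CH₂–OTf loses OTf⁻: pKₐ(CF₃SO₃H (triflic acid)) ≈ -14
CH₃CH₂–OBs loses OBs⁻: pKₐ(p-BrC₆H₄SO₃H) ≈ -2.8
CH₃CH₂–OC(O)CF₃ loses CF₃COO⁻: pKₐ(CF₃COOH) ≈ 0.2
CH₃CH₂–N(CH₃)₃⁺ loses NR'₃: pKₐ(R'₃NH⁺) ≈ 10.7

CH₃CH₂–N₂⁺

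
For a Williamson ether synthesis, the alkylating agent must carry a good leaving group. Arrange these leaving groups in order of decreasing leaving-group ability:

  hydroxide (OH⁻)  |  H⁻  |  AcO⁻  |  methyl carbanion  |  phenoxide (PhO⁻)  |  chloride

Leaving-group ability tracks the stability of the departed species; conjugate-acid pKₐ is the usual yardstick (lower pKₐ → better LG).
chloride: pKₐ(HCl) ≈ -7
AcO⁻: pKₐ(CH₃COOH) ≈ 4.8
phenoxide (PhO⁻): pKₐ(C₆H₅OH (phenol)) ≈ 10
hydroxide (OH⁻): pKₐ(H₂O) ≈ 15.7
H⁻: pKₐ(H₂) ≈ 36
methyl carbanion: pKₐ(CH₄) ≈ 48

chloride > AcO⁻ > phenoxide (PhO⁻) > hydroxide (OH⁻) > H⁻ > methyl carbanion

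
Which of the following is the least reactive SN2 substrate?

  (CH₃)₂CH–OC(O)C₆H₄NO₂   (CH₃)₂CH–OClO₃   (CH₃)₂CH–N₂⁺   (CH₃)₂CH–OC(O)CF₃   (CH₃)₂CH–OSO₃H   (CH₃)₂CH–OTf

(CH₃)₂CH–OC(O)C₆H₄NO₂

Same R in every case — rank the leaving groups.
The more stable X⁻ (or X) is on its own — i.e. the weaker a base it is — the better a leaving group it makes.
(CH₃)₂CH–N₂⁺ loses N₂: no meaningful conjugate acid; N₂ departs as an exceptionally stable neutral molecule
(CH₃)₂CH–OTf loses OTf⁻: pKₐ(CF₃SO₃H (triflic acid)) ≈ -14
(CH₃)₂CH–OClO₃ loses ClO₄⁻: pKₐ(HClO₄) ≈ -10
(CH₃)₂CH–OSO₃H loses HSO₄⁻: pKₐ(H₂SO₄) ≈ -3
(CH₃)₂CH–OC(O)CF₃ loses CF₃COO⁻: pKₐ(CF₃COOH) ≈ 0.2
(CH₃)₂CH–OC(O)C₆H₄NO₂ loses p-O₂N–C₆H₄–COO⁻: pKₐ(p-nitrobenzoic acid) ≈ 3.4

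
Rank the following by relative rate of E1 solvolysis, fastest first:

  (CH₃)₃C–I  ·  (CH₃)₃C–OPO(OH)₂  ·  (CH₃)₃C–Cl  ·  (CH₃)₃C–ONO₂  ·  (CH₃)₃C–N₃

(CH₃)₃C–I > (CH₃)₃C–Cl > (CH₃)₃C–ONO₂ > (CH₃)₃C–OPO(OH)₂ > (CH₃)₃C–N₃

Identical carbon frameworks mean the comparison reduces to leaving-group quality.
Leaving-group ability tracks the stability of the departed species; conjugate-acid pKₐ is the usual yardstick (lower pKₐ → better LG).
(CH₃)₃C–I loses I⁻: pKₐ(HI) ≈ -10
(CH₃)₃C–Cl loses Cl⁻: pKₐ(HCl) ≈ -7
(CH₃)₃C–ONO₂ loses NO₃⁻: pKₐ(HNO₃) ≈ -1.3
(CH₃)₃C–OPO(OH)₂ loses H₂PO₄⁻: pKₐ(H₃PO₄) ≈ 2.1
(CH₃)₃C–N₃ loses N₃⁻: pKₐ(HN₃) ≈ 4.7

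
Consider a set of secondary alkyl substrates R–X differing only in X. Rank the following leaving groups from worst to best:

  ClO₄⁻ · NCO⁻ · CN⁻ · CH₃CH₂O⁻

The more stable X⁻ (or X) is on its own — i.e. the weaker a base it is — the better a leaving group it makes.
ClO₄⁻: pKₐ(HClO₄) ≈ -10
NCO⁻: pKₐ(HOCN) ≈ 3.5
CN⁻: pKₐ(HCN) ≈ 9.2
CH₃CH₂O⁻: pKₐ(CH₃CH₂OH) ≈ 16
Listed from poorest to best leaving group as asked.

CH₃CH₂O⁻ < CN⁻ < NCO⁻ < ClO₄⁻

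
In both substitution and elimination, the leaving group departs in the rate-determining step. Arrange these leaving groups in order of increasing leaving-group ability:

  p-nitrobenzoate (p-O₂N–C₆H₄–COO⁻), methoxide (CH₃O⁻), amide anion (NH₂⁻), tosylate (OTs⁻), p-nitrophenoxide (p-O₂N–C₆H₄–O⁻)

Leaving-group ability tracks the stability of the departed species; conjugate-acid pKₐ is the usual yardstick (lower pKₐ → better LG).
tosylate (OTs⁻): pKₐ(p-CH₃C₆H₄SO₃H (TsOH)) ≈ -2.8
p-nitrobenzoate (p-O₂N–C₆H₄–COO⁻): pKₐ(p-nitrobenzoic acid) ≈ 3.4
p-nitrophenoxide (p-O₂N–C₆H₄–O⁻): pKₐ(p-nitrophenol) ≈ 7.2
methoxide (CH₃O⁻): pKₐ(CH₃OH) ≈ 15.5
amide anion (NH₂⁻): pKₐ(NH₃) ≈ 38
The question asks for worst first, so the sequence is read in increasing leaving-group ability.

amide anion (NH₂⁻) < methoxide (CH₃O⁻) < p-nitrophenoxide (p-O₂N–C₆H₄–O⁻) < p-nitrobenzoate (p-O₂N–C₆H₄–COO⁻) < tosylate (OTs⁻)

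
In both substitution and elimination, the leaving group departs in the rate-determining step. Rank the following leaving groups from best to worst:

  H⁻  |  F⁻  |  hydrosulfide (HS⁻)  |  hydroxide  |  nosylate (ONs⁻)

nosylate (ONs⁻) > F⁻ > hydrosulfide (HS⁻) > hydroxide > H⁻

The more stable X⁻ (or X) is on its own — i.e. the weaker a base it is — the better a leaving group it makes.
nosylate (ONs⁻): pKₐ(p-O₂NC₆H₄SO₃H) ≈ -3.5 — p-nitro group further stabilises the sulfonate
F⁻: pKₐ(HF) ≈ 3.2
hydrosulfide (HS⁻): pKₐ(H₂S) ≈ 7 — larger and more polarisable than the oxygen analogue
hydroxide: pKₐ(H₂O) ≈ 15.7
H⁻: pKₐ(H₂) ≈ 36 — extremely strong base; leaves only in special hydride-transfer contexts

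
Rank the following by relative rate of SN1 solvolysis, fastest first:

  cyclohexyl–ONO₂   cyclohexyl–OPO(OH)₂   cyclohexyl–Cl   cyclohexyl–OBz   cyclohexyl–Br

cyclohexyl–Br > cyclohexyl–Cl > cyclohexyl–ONO₂ > cyclohexyl–OPO(OH)₂ > cyclohexyl–OBz

Same R in every case — rank the leaving groups.
Rank by basicity of the departing species: weakest base leaves most easily.
cyclohexyl–Br loses Br⁻: pKₐ(HBr) ≈ -9
cyclohexyl–Cl loses Cl⁻: pKₐ(HCl) ≈ -7
cyclohexyl–ONO₂ loses NO₃⁻: pKₐ(HNO₃) ≈ -1.3
cyclohexyl–OPO(OH)₂ loses H₂PO₄⁻: pKₐ(H₃PO₄) ≈ 2.1
cyclohexyl–OBz loses PhCOO⁻: pKₐ(C₆H₅COOH) ≈ 4.2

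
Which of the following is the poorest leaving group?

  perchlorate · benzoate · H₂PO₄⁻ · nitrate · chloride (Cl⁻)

benzoate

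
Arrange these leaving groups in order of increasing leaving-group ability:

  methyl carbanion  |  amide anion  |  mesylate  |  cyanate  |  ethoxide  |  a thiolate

methyl carbanion < amide anion < ethoxide < a thiolate < cyanate < mesylate

mesylate: pKₐ(CH₃SO₃H (MsOH)) ≈ -1.9
cyanate: pKₐ(HOCN) ≈ 3.5
a thiolate: pKₐ(RSH (a thiol)) ≈ 10.5
ethoxide: pKₐ(CH₃CH₂OH) ≈ 16
amide anion: pKₐ(NH₃) ≈ 38
methyl carbanion: pKₐ(CH₄) ≈ 48
Listed from poorest to best leaving group as asked.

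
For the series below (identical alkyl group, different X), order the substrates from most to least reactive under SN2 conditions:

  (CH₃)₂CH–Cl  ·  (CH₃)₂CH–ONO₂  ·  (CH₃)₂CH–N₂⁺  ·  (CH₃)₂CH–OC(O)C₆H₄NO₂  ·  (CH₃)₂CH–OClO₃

With the same alkyl group throughout, only the leaving group differentiates the rates.
A good leaving group is a weak base: the lower the pKₐ of its conjugate acid, the more readily it departs.
(CH₃)₂CH–N₂⁺ loses N₂: no meaningful conjugate acid; N₂ departs as an exceptionally stable neutral molecule
(CH₃)₂CH–OClO₃ loses ClO₄⁻: pKₐ(HClO₄) ≈ -10
(CH₃)₂CH–Cl loses Cl⁻: pKₐ(HCl) ≈ -7
(CH₃)₂CH–ONO₂ loses NO₃⁻: pKₐ(HNO₃) ≈ -1.3
(CH₃)₂CH–OC(O)C₆H₄NO₂ loses p-O₂N–C₆H₄–COO⁻: pKₐ(p-nitrobenzoic acid) ≈ 3.4

(CH₃)₂CH–N₂⁺ > (CH₃)₂CH–OClO₃ > (CH₃)₂CH–Cl > (CH₃)₂CH–ONO₂ > (CH₃)₂CH–OC(O)C₆H₄NO₂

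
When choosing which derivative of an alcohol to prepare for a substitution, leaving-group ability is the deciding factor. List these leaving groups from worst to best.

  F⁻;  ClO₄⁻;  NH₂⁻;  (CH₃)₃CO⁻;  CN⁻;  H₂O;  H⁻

The more stable X⁻ (or X) is on its own — i.e. the weaker a base it is — the better a leaving group it makes.
ClO₄⁻: pKₐ(HClO₄) ≈ -10 — extremely weak base; rarely used for safety reasons
H₂O: pKₐ(H₃O⁺) ≈ -1.7
F⁻: pKₐ(HF) ≈ 3.2
CN⁻: pKₐ(HCN) ≈ 9.2
(CH₃)₃CO⁻: pKₐ(t-BuOH) ≈ 18 — bulky, strongly basic alkoxide
H⁻: pKₐ(H₂) ≈ 36 — extremely strong base; leaves only in special hydride-transfer contexts
NH₂⁻: pKₐ(NH₃) ≈ 38
Reversing gives the worst-to-best order requested.

NH₂⁻ < H⁻ < (CH₃)₃CO⁻ < CN⁻ < F⁻ < H₂O < ClO₄⁻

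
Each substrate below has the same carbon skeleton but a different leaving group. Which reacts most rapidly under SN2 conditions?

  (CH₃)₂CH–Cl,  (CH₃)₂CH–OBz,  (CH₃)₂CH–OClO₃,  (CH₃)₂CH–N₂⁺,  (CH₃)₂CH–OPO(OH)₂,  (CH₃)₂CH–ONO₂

(CH₃)₂CH–N₂⁺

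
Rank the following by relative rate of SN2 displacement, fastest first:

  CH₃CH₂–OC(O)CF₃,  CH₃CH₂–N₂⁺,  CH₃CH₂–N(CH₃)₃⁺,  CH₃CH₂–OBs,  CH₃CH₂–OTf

CH₃CH₂–N₂⁺ > CH₃CH₂–OTf > CH₃CH₂–OBs > CH₃CH₂–OC(O)CF₃ > CH₃CH₂–N(CH₃)₃⁺

Identical carbon frameworks mean the comparison reduces to leaving-group quality.
A good leaving group is a weak base: the lower the pKₐ of its conjugate acid, the more readily it departs.
CH₃CH₂–N₂⁺ loses N₂: no meaningful conjugate acid; N₂ departs as an exceptionally stable neutral molecule
CH₃CH₂–OTf loses OTf⁻: pKₐ(CF₃SO₃H (triflic acid)) ≈ -14
CH₃CH₂–OBs loses OBs⁻: pKₐ(p-BrC₆H₄SO₃H) ≈ -2.8
CH₃CH₂–OC(O)CF₃ loses CF₃COO⁻: pKₐ(CF₃COOH) ≈ 0.2
CH₃CH₂–N(CH₃)₃⁺ loses NR'₃: pKₐ(R'₃NH⁺) ≈ 10.7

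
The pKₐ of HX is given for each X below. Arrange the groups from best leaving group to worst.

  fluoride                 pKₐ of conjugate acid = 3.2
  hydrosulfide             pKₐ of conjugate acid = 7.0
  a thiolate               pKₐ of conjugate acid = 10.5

Lower conjugate-acid pKₐ ⇒ weaker base ⇒ better leaving group.
Sorting by the given values: fluoride (3.2), hydrosulfide (7.0), a thiolate (10.5).

fluoride > hydrosulfide > a thiolate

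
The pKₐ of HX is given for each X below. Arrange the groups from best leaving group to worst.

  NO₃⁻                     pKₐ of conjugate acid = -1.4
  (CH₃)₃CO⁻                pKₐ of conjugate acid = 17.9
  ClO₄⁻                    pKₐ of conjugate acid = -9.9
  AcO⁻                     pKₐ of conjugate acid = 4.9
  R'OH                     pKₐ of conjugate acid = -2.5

ClO₄⁻ > R'OH > NO₃⁻ > AcO⁻ > (CH₃)₃CO⁻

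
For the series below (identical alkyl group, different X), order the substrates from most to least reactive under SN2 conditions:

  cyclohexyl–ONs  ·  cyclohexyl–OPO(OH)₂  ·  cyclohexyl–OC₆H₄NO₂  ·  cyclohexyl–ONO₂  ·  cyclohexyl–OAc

The skeletons are identical, so relative rate is governed entirely by leaving-group ability.
Rank by basicity of the departing species: weakest base leaves most easily.
cyclohexyl–ONs loses ONs⁻: pKₐ(p-O₂NC₆H₄SO₃H) ≈ -3.5
cyclohexyl–ONO₂ loses NO₃⁻: pKₐ(HNO₃) ≈ -1.3
cyclohexyl–OPO(OH)₂ loses H₂PO₄⁻: pKₐ(H₃PO₄) ≈ 2.1
cyclohexyl–OAc loses AcO⁻: pKₐ(CH₃COOH) ≈ 4.8
cyclohexyl–OC₆H₄NO₂ loses p-O₂N–C₆H₄–O⁻: pKₐ(p-nitrophenol) ≈ 7.2

cyclohexyl–ONs > cyclohexyl–ONO₂ > cyclohexyl–OPO(OH)₂ > cyclohexyl–OAc > cyclohexyl–OC₆H₄NO₂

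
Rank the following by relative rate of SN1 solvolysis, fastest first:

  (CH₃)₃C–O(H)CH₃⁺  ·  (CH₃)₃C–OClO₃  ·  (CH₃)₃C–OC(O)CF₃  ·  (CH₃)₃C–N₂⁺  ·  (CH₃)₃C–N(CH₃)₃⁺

(CH₃)₃C–N₂⁺ > (CH₃)₃C–OClO₃ > (CH₃)₃C–O(H)CH₃⁺ > (CH₃)₃C–OC(O)CF₃ > (CH₃)₃C–N(CH₃)₃⁺

Same R in every case — rank the leaving groups.
A good leaving group is a weak base: the lower the pKₐ of its conjugate acid, the more readily it departs.
(CH₃)₃C–N₂⁺ loses N₂: no meaningful conjugate acid; N₂ departs as an exceptionally stable neutral molecule
(CH₃)₃C–OClO₃ loses ClO₄⁻: pKₐ(HClO₄) ≈ -10
(CH₃)₃C–O(H)CH₃⁺ loses R'OH: pKₐ(R'OH₂⁺) ≈ -2.4
(CH₃)₃C–OC(O)CF₃ loses CF₃COO⁻: pKₐ(CF₃COOH) ≈ 0.2
(CH₃)₃C–N(CH₃)₃⁺ loses NR'₃: pKₐ(R'₃NH⁺) ≈ 10.7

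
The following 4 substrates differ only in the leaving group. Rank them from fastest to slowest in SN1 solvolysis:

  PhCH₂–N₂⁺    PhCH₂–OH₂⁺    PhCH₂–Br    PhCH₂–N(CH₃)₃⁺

PhCH₂–N₂⁺ > PhCH₂–Br > PhCH₂–OH₂⁺ > PhCH₂–N(CH₃)₃⁺

The skeletons are identical, so relative rate is governed entirely by leaving-group ability.
A good leaving group is a weak base: the lower the pKₐ of its conjugate acid, the more readily it departs.
PhCH₂–N₂⁺ loses N₂: no meaningful conjugate acid; N₂ departs as an exceptionally stable neutral molecule
PhCH₂–Br loses Br⁻: pKₐ(HBr) ≈ -9
PhCH₂–OH₂⁺ loses H₂O: pKₐ(H₃O⁺) ≈ -1.7
PhCH₂–N(CH₃)₃⁺ loses NR'₃: pKₐ(R'₃NH⁺) ≈ 10.7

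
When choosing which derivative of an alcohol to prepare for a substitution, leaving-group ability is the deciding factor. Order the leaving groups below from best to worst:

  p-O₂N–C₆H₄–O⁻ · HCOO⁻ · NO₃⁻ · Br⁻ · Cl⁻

Br⁻ > Cl⁻ > NO₃⁻ > HCOO⁻ > p-O₂N–C₆H₄–O⁻

Br⁻: pKₐ(HBr) ≈ -9
Cl⁻: pKₐ(HCl) ≈ -7
NO₃⁻: pKₐ(HNO₃) ≈ -1.3
HCOO⁻: pKₐ(HCOOH) ≈ 3.8
p-O₂N–C₆H₄–O⁻: pKₐ(p-nitrophenol) ≈ 7.2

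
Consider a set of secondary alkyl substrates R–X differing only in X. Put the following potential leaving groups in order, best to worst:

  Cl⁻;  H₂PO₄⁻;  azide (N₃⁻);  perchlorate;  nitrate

perchlorate > Cl⁻ > nitrate > H₂PO₄⁻ > azide (N₃⁻)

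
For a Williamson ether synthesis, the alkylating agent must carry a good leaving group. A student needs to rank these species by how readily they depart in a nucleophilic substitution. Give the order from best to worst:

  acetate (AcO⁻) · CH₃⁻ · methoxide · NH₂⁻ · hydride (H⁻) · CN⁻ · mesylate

mesylate > acetate (AcO⁻) > CN⁻ > methoxide > hydride (H⁻) > NH₂⁻ > CH₃⁻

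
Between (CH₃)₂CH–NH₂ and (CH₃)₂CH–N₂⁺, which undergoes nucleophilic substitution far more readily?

(CH₃)₂CH–N₂⁺

From (CH₃)₂CH–NH₂ the departing group would be NH₂⁻ (pKₐ(NH₃) ≈ 38). Extremely strong base; never a leaving group.
From (CH₃)₂CH–N₂⁺ the leaving group is N₂ (no meaningful conjugate acid; N₂ departs as an exceptionally stable neutral molecule).
(In practice (CH₃)₂CH–N₂⁺ is made from (CH₃)₂CH–NH₂ by diazotisation (NaNO₂ / HCl, 0 °C), generating a diazonium salt that expels N₂.)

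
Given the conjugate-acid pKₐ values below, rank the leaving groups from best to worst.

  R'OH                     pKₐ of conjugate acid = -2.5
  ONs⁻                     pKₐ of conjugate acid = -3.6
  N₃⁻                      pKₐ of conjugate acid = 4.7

ONs⁻ > R'OH > N₃⁻

Lower conjugate-acid pKₐ ⇒ weaker base ⇒ better leaving group.
Sorting by the given values: ONs⁻ (-3.6), R'OH (-2.5), N₃⁻ (4.7).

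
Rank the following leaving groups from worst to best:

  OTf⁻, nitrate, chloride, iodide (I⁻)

OTf⁻: pKₐ(CF₃SO₃H (triflic acid)) ≈ -14 — charge spread over three oxygens and a CF₃ group; the premier leaving group in synthesis
iodide (I⁻): pKₐ(HI) ≈ -10
chloride: pKₐ(HCl) ≈ -7 — moderately weak base
nitrate: pKₐ(HNO₃) ≈ -1.3
The question asks for worst first, so the sequence is read in increasing leaving-group ability.

nitrate < chloride < iodide (I⁻) < OTf⁻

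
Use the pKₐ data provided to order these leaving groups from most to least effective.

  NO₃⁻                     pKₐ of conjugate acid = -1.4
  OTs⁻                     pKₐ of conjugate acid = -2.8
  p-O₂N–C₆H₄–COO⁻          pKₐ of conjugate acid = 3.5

OTs⁻ > NO₃⁻ > p-O₂N–C₆H₄–COO⁻

Lower conjugate-acid pKₐ ⇒ weaker base ⇒ better leaving group.
Sorting by the given values: OTs⁻ (-2.8), NO₃⁻ (-1.4), p-O₂N–C₆H₄–COO⁻ (3.5).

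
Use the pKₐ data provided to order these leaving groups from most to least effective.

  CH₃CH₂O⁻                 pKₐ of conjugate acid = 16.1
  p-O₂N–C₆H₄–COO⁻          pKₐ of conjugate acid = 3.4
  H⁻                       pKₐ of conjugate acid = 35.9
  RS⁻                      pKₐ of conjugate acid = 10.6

p-O₂N–C₆H₄–COO⁻ > RS⁻ > CH₃CH₂O⁻ > H⁻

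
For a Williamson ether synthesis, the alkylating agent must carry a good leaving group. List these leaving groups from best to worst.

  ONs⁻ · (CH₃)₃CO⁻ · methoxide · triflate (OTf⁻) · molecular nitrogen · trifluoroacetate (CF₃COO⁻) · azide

molecular nitrogen > triflate (OTf⁻) > ONs⁻ > trifluoroacetate (CF₃COO⁻) > azide > methoxide > (CH₃)₃CO⁻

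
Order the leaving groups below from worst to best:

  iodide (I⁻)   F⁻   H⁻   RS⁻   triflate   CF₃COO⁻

The more stable X⁻ (or X) is on its own — i.e. the weaker a base it is — the better a leaving group it makes.
triflate: pKₐ(CF₃SO₃H (triflic acid)) ≈ -14
iodide (I⁻): pKₐ(HI) ≈ -10 — large, highly polarisable; very weak base
CF₃COO⁻: pKₐ(CF₃COOH) ≈ 0.2 — strongly electron-withdrawing CF₃ stabilises the carboxylate
F⁻: pKₐ(HF) ≈ 3.2 — small and strongly basic; the poor halide leaving group
RS⁻: pKₐ(RSH (a thiol)) ≈ 10.5 — moderately basic; rarely leaves without activation
H⁻: pKₐ(H₂) ≈ 36
The question asks for worst first, so the sequence is read in increasing leaving-group ability.

H⁻ < RS⁻ < F⁻ < CF₃COO⁻ < iodide (I⁻) < triflate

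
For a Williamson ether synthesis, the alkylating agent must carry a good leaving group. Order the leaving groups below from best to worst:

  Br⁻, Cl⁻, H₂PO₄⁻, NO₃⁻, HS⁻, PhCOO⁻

Leaving-group ability tracks the stability of the departed species; conjugate-acid pKₐ is the usual yardstick (lower pKₐ → better LG).
Br⁻: pKₐ(HBr) ≈ -9
Cl⁻: pKₐ(HCl) ≈ -7
NO₃⁻: pKₐ(HNO₃) ≈ -1.3
H₂PO₄⁻: pKₐ(H₃PO₄) ≈ 2.1
PhCOO⁻: pKₐ(C₆H₅COOH) ≈ 4.2
HS⁻: pKₐ(H₂S) ≈ 7

Br⁻ > Cl⁻ > NO₃⁻ > H₂PO₄⁻ > PhCOO⁻ > HS⁻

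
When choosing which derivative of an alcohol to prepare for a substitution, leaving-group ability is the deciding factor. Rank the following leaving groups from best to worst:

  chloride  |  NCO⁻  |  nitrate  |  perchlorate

perchlorate > chloride > nitrate > NCO⁻

The more stable X⁻ (or X) is on its own — i.e. the weaker a base it is — the better a leaving group it makes.
perchlorate: pKₐ(HClO₄) ≈ -10
chloride: pKₐ(HCl) ≈ -7
nitrate: pKₐ(HNO₃) ≈ -1.3
NCO⁻: pKₐ(HOCN) ≈ 3.5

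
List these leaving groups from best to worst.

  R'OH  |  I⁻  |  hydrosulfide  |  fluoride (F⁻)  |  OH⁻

I⁻ > R'OH > fluoride (F⁻) > hydrosulfide > OH⁻

Leaving-group ability tracks the stability of the departed species; conjugate-acid pKₐ is the usual yardstick (lower pKₐ → better LG).
I⁻: pKₐ(HI) ≈ -10
R'OH: pKₐ(R'OH₂⁺) ≈ -2.4
fluoride (F⁻): pKₐ(HF) ≈ 3.2
hydrosulfide: pKₐ(H₂S) ≈ 7
OH⁻: pKₐ(H₂O) ≈ 15.7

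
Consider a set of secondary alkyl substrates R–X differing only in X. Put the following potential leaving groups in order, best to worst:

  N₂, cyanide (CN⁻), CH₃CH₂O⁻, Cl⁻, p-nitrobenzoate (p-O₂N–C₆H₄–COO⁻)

A good leaving group is a weak base: the lower the pKₐ of its conjugate acid, the more readily it departs.
N₂: no meaningful conjugate acid; N₂ departs as an exceptionally stable neutral molecule
Cl⁻: pKₐ(HCl) ≈ -7
p-nitrobenzoate (p-O₂N–C₆H₄–COO⁻): pKₐ(p-nitrobenzoic acid) ≈ 3.4
cyanide (CN⁻): pKₐ(HCN) ≈ 9.2
CH₃CH₂O⁻: pKₐ(CH₃CH₂OH) ≈ 16

N₂ > Cl⁻ > p-nitrobenzoate (p-O₂N–C₆H₄–COO⁻) > cyanide (CN⁻) > CH₃CH₂O⁻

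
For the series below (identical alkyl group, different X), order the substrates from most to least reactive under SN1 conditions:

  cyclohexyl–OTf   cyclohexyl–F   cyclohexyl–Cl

cyclohexyl–OTf > cyclohexyl–Cl > cyclohexyl–F

Identical carbon frameworks mean the comparison reduces to leaving-group quality.
A good leaving group is a weak base: the lower the pKₐ of its conjugate acid, the more readily it departs.
cyclohexyl–OTf loses OTf⁻: pKₐ(CF₃SO₃H (triflic acid)) ≈ -14
cyclohexyl–Cl loses Cl⁻: pKₐ(HCl) ≈ -7
cyclohexyl–F loses F⁻: pKₐ(HF) ≈ 3.2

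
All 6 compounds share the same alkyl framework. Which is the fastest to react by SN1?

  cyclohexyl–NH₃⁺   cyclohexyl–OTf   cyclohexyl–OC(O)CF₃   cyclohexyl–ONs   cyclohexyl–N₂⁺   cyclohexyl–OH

cyclohexyl–N₂⁺

Same R in every case — rank the leaving groups.
A good leaving group is a weak base: the lower the pKₐ of its conjugate acid, the more readily it departs.
cyclohexyl–N₂⁺ loses N₂: no meaningful conjugate acid; N₂ departs as an exceptionally stable neutral molecule
cyclohexyl–OTf loses OTf⁻: pKₐ(CF₃SO₃H (triflic acid)) ≈ -14
cyclohexyl–ONs loses ONs⁻: pKₐ(p-O₂NC₆H₄SO₃H) ≈ -3.5
cyclohexyl–OC(O)CF₃ loses CF₃COO⁻: pKₐ(CF₃COOH) ≈ 0.2
cyclohexyl–NH₃⁺ loses NH₃: pKₐ(NH₄⁺) ≈ 9.2
cyclohexyl–OH loses OH⁻: pKₐ(H₂O) ≈ 15.7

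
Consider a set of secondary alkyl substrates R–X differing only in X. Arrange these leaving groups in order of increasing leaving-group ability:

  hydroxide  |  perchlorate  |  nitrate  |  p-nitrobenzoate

hydroxide < p-nitrobenzoate < nitrate < perchlorate

Leaving-group ability tracks the stability of the departed species; conjugate-acid pKₐ is the usual yardstick (lower pKₐ → better LG).
perchlorate: pKₐ(HClO₄) ≈ -10
nitrate: pKₐ(HNO₃) ≈ -1.3
p-nitrobenzoate: pKₐ(p-nitrobenzoic acid) ≈ 3.4
hydroxide: pKₐ(H₂O) ≈ 15.7
The question asks for worst first, so the sequence is read in increasing leaving-group ability.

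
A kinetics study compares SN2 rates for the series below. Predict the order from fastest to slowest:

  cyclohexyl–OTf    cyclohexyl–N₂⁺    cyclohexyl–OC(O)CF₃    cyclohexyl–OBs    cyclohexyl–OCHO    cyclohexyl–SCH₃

cyclohexyl–N₂⁺ > cyclohexyl–OTf > cyclohexyl–OBs > cyclohexyl–OC(O)CF₃ > cyclohexyl–OCHO > cyclohexyl–SCH₃

Same R in every case — rank the leaving groups.
Leaving-group ability tracks the stability of the departed species; conjugate-acid pKₐ is the usual yardstick (lower pKₐ → better LG).
cyclohexyl–N₂⁺ loses N₂: no meaningful conjugate acid; N₂ departs as an exceptionally stable neutral molecule
cyclohexyl–OTf loses OTf⁻: pKₐ(CF₃SO₃H (triflic acid)) ≈ -14
cyclohexyl–OBs loses OBs⁻: pKₐ(p-BrC₆H₄SO₃H) ≈ -2.8
cyclohexyl–OC(O)CF₃ loses CF₃COO⁻: pKₐ(CF₃COOH) ≈ 0.2
cyclohexyl–OCHO loses HCOO⁻: pKₐ(HCOOH) ≈ 3.8
cyclohexyl–SCH₃ loses RS⁻: pKₐ(RSH (a thiol)) ≈ 10.5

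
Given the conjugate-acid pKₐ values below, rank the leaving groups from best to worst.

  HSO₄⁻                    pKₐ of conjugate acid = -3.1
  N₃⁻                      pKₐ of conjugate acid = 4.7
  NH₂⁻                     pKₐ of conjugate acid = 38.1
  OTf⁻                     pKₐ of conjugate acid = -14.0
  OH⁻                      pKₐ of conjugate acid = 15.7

OTf⁻ > HSO₄⁻ > N₃⁻ > OH⁻ > NH₂⁻

Lower conjugate-acid pKₐ ⇒ weaker base ⇒ better leaving group.
Sorting by the given values: OTf⁻ (-14.0), HSO₄⁻ (-3.1), N₃⁻ (4.7), OH⁻ (15.7), NH₂⁻ (38.1).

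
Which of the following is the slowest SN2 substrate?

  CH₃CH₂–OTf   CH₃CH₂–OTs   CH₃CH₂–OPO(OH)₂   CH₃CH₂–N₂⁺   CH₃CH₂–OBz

CH₃CH₂–OBz

Identical carbon frameworks mean the comparison reduces to leaving-group quality.
The more stable X⁻ (or X) is on its own — i.e. the weaker a base it is — the better a leaving group it makes.
CH₃CH₂–N₂⁺ loses N₂: no meaningful conjugate acid; N₂ departs as an exceptionally stable neutral molecule
CH₃CH₂–OTf loses OTf⁻: pKₐ(CF₃SO₃H (triflic acid)) ≈ -14
CH₃CH₂–OTs loses OTs⁻: pKₐ(p-CH₃C₆H₄SO₃H (TsOH)) ≈ -2.8
CH₃CH₂–OPO(OH)₂ loses H₂PO₄⁻: pKₐ(H₃PO₄) ≈ 2.1
CH₃CH₂–OBz loses PhCOO⁻: pKₐ(C₆H₅COOH) ≈ 4.2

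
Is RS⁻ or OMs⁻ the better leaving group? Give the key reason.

OMs⁻ is the better leaving group.
pKₐ(CH₃SO₃H (MsOH)) ≈ -1.9 versus pKₐ(RSH (a thiol)) ≈ 10.5: OMs⁻ is the much weaker base.
Resonance-delocalised alkanesulfonate.

OMs⁻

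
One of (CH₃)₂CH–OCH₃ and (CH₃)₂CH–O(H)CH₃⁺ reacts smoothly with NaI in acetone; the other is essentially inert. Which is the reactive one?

From (CH₃)₂CH–OCH₃ the departing group would be CH₃O⁻ (pKₐ(CH₃OH) ≈ 15.5). Strong base; alkoxides do not leave unassisted.
From (CH₃)₂CH–O(H)CH₃⁺ the leaving group is R'OH (pKₐ(R'OH₂⁺) ≈ -2.4). Neutral; leaves from a protonated ether (an oxonium ion, R–O(H)R'⁺).
(In practice (CH₃)₂CH–O(H)CH₃⁺ is made from (CH₃)₂CH–OCH₃ by protonation with concentrated HI, allowing neutral methanol, rather than methoxide, to depart.)

(CH₃)₂CH–O(H)CH₃⁺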